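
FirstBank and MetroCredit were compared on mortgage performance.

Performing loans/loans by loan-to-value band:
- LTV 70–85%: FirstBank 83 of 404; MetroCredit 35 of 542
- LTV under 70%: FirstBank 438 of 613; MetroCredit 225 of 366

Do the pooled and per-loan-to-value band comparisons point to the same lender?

Yes

LTV 70–85%: FirstBank 83/404 = 20.5%, MetroCredit 35/542 = 6.5% → FirstBank
LTV under 70%: FirstBank 438/613 = 71.5%, MetroCredit 225/366 = 61.5% → FirstBank
Overall: FirstBank 521/1017 = 51.2%, MetroCredit 260/908 = 28.6% → FirstBank
FirstBank wins overall and in every loan-to-value group — no reversal.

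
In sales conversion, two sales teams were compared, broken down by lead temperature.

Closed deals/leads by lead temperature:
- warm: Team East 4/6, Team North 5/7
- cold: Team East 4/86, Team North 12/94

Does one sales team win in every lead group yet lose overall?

No

Warm: Team East 4/6 = 66.7%, Team North 5/7 = 71.4% → Team North
Cold: Team East 4/86 = 4.7%, Team North 12/94 = 12.8% → Team North
Overall: Team East 8/92 = 8.7%, Team North 17/101 = 16.8% → Team North
Team North wins overall and in every lead group — no reversal.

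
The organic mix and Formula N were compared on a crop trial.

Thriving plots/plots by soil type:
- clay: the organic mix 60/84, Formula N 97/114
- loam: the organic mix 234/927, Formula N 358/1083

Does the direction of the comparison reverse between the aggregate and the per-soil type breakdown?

No

Clay: the organic mix 60/84 = 71.4%, Formula N 97/114 = 85.1% → Formula N
Loam: the organic mix 234/927 = 25.2%, Formula N 358/1083 = 33.1% → Formula N
Overall: the organic mix 294/1011 = 29.1%, Formula N 455/1197 = 38.0% → Formula N
Formula N wins overall and in every soil group — no reversal.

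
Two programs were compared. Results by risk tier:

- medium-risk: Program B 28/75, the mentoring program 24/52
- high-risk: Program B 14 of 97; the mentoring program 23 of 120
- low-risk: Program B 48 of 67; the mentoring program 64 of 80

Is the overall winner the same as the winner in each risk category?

Yes

Medium-risk: Program B 28/75 = 37.3%, the mentoring program 24/52 = 46.2% → the mentoring program
High-risk: Program B 14/97 = 14.4%, the mentoring program 23/120 = 19.2% → the mentoring program
Low-risk: Program B 48/67 = 71.6%, the mentoring program 64/80 = 80.0% → the mentoring program
Overall: Program B 90/239 = 37.7%, the mentoring program 111/252 = 44.0% → the mentoring program
The mentoring program wins overall and in every risk group — no reversal.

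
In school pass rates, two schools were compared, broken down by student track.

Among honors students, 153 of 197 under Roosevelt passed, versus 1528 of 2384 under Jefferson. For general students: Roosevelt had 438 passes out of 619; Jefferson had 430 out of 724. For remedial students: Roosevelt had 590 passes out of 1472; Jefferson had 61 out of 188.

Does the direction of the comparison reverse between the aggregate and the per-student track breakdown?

Yes

Honors: Roosevelt 153/197 = 77.7%, Jefferson 1528/2384 = 64.1% → Roosevelt
General: Roosevelt 438/619 = 70.8%, Jefferson 430/724 = 59.4% → Roosevelt
Remedial: Roosevelt 590/1472 = 40.1%, Jefferson 61/188 = 32.4% → Roosevelt
Overall: Roosevelt 1181/2288 = 51.6%, Jefferson 2019/3296 = 61.3% → Jefferson
Roosevelt wins each student group but Jefferson wins overall — the comparison reverses. Roosevelt's students skew toward remedial, which has a lower base rate.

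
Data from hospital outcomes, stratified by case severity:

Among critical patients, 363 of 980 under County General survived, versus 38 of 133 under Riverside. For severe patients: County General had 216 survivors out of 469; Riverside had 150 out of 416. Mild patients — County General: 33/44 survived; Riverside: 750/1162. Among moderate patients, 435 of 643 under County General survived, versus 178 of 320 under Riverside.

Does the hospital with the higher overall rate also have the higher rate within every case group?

No

Critical: County General 363/980 = 37.0%, Riverside 38/133 = 28.6% → County General
Severe: County General 216/469 = 46.1%, Riverside 150/416 = 36.1% → County General
Mild: County General 33/44 = 75.0%, Riverside 750/1162 = 64.5% → County General
Moderate: County General 435/643 = 67.7%, Riverside 178/320 = 55.6% → County General
Overall: County General 1047/2136 = 49.0%, Riverside 1116/2031 = 54.9% → Riverside
County General wins each case group but Riverside wins overall — the comparison reverses. County General's patients skew toward critical, which has a lower base rate.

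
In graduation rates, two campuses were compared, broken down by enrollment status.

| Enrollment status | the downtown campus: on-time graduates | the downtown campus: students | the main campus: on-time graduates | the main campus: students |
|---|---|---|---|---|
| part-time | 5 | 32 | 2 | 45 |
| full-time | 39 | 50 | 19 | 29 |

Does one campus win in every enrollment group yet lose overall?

Part-time: the downtown campus 5/32 = 15.6%, the main campus 2/45 = 4.4% → the downtown campus
Full-time: the downtown campus 39/50 = 78.0%, the main campus 19/29 = 65.5% → the downtown campus
Overall: the downtown campus 44/82 = 53.7%, the main campus 21/74 = 28.4% → the downtown campus
The downtown campus wins overall and in every enrollment group — no reversal.

No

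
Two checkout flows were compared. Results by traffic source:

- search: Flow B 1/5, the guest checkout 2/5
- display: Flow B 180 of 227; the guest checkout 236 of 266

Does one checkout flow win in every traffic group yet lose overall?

No

Search: Flow B 1/5 = 20.0%, the guest checkout 2/5 = 40.0% → the guest checkout
Display: Flow B 180/227 = 79.3%, the guest checkout 236/266 = 88.7% → the guest checkout
Overall: Flow B 181/232 = 78.0%, the guest checkout 238/271 = 87.8% → the guest checkout
The guest checkout wins overall and in every traffic group — no reversal.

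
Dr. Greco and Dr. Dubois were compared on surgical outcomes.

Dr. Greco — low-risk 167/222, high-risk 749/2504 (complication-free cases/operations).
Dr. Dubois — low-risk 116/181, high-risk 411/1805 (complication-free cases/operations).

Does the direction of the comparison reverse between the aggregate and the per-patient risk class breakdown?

Low-risk: Dr. Greco 167/222 = 75.2%, Dr. Dubois 116/181 = 64.1% → Dr. Greco
High-risk: Dr. Greco 749/2504 = 29.9%, Dr. Dubois 411/1805 = 22.8% → Dr. Greco
Overall: Dr. Greco 916/2726 = 33.6%, Dr. Dubois 527/1986 = 26.5% → Dr. Greco
Dr. Greco wins overall and in every patient risk group — no reversal.

No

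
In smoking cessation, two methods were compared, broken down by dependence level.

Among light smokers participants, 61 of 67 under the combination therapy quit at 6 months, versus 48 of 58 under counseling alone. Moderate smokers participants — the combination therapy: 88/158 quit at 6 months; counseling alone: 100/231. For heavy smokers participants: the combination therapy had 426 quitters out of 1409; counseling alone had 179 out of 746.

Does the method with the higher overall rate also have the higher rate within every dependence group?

Light smokers: the combination therapy 61/67 = 91.0%, counseling alone 48/58 = 82.8% → the combination therapy
Moderate smokers: the combination therapy 88/158 = 55.7%, counseling alone 100/231 = 43.3% → the combination therapy
Heavy smokers: the combination therapy 426/1409 = 30.2%, counseling alone 179/746 = 24.0% → the combination therapy
Overall: the combination therapy 575/1634 = 35.2%, counseling alone 327/1035 = 31.6% → the combination therapy
The combination therapy wins overall and in every dependence group — no reversal.

Yes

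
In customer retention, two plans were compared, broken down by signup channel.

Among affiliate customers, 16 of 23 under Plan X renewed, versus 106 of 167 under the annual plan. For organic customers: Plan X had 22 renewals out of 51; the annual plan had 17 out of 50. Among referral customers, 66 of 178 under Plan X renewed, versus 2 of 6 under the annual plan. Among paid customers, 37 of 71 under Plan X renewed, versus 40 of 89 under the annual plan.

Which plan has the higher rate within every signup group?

Plan X

Affiliate: Plan X 16/23 = 69.6%, the annual plan 106/167 = 63.5% → Plan X
Organic: Plan X 22/51 = 43.1%, the annual plan 17/50 = 34.0% → Plan X
Referral: Plan X 66/178 = 37.1%, the annual plan 2/6 = 33.3% → Plan X
Paid: Plan X 37/71 = 52.1%, the annual plan 40/89 = 44.9% → Plan X
Plan X has the higher rate in all 4 groups.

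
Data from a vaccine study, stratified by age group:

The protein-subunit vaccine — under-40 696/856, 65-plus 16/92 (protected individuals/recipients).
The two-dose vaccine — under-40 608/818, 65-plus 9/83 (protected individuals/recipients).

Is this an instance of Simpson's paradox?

No

Under-40: the protein-subunit vaccine 696/856 = 81.3%, the two-dose vaccine 608/818 = 74.3% → the protein-subunit vaccine
65-plus: the protein-subunit vaccine 16/92 = 17.4%, the two-dose vaccine 9/83 = 10.8% → the protein-subunit vaccine
Overall: the protein-subunit vaccine 712/948 = 75.1%, the two-dose vaccine 617/901 = 68.5% → the protein-subunit vaccine
The protein-subunit vaccine wins overall and in every age group — no reversal.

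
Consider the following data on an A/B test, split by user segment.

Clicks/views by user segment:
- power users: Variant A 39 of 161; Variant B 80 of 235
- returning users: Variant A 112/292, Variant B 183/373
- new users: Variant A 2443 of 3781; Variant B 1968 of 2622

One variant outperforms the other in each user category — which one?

Power users: Variant A 39/161 = 24.2%, Variant B 80/235 = 34.0% → Variant B
Returning users: Variant A 112/292 = 38.4%, Variant B 183/373 = 49.1% → Variant B
New users: Variant A 2443/3781 = 64.6%, Variant B 1968/2622 = 75.1% → Variant B
Variant B has the higher rate in all 3 groups.

Variant B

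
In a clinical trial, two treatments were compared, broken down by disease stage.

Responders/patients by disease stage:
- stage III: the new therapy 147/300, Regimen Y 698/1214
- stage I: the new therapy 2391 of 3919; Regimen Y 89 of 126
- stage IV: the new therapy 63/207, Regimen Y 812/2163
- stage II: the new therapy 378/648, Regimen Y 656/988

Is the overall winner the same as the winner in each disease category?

Stage III: the new therapy 147/300 = 49.0%, Regimen Y 698/1214 = 57.5% → Regimen Y
Stage I: the new therapy 2391/3919 = 61.0%, Regimen Y 89/126 = 70.6% → Regimen Y
Stage IV: the new therapy 63/207 = 30.4%, Regimen Y 812/2163 = 37.5% → Regimen Y
Stage II: the new therapy 378/648 = 58.3%, Regimen Y 656/988 = 66.4% → Regimen Y
Overall: the new therapy 2979/5074 = 58.7%, Regimen Y 2255/4491 = 50.2% → the new therapy
Regimen Y wins each disease group but the new therapy wins overall — the comparison reverses. Regimen Y's patients skew toward stage IV, which has a lower base rate.

No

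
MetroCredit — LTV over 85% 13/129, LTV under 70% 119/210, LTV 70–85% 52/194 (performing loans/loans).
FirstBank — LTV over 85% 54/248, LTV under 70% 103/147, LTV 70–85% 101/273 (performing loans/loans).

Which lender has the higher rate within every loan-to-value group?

LTV over 85%: MetroCredit 13/129 = 10.1%, FirstBank 54/248 = 21.8% → FirstBank
LTV under 70%: MetroCredit 119/210 = 56.7%, FirstBank 103/147 = 70.1% → FirstBank
LTV 70–85%: MetroCredit 52/194 = 26.8%, FirstBank 101/273 = 37.0% → FirstBank
FirstBank has the higher rate in all 3 groups.

FirstBank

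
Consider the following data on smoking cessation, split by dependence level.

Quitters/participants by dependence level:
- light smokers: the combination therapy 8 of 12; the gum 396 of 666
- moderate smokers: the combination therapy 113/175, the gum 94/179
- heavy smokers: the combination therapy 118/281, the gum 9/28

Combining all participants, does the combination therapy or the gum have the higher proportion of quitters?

the gum

Light smokers: the combination therapy 8/12 = 66.7%, the gum 396/666 = 59.5% → the combination therapy
Moderate smokers: the combination therapy 113/175 = 64.6%, the gum 94/179 = 52.5% → the combination therapy
Heavy smokers: the combination therapy 118/281 = 42.0%, the gum 9/28 = 32.1% → the combination therapy
Overall: the combination therapy 239/468 = 51.1%, the gum 499/873 = 57.2% → the gum
(The combination therapy wins every dependence group but the gum wins overall — the combination therapy's participants skew toward the low-rate heavy smokers group.)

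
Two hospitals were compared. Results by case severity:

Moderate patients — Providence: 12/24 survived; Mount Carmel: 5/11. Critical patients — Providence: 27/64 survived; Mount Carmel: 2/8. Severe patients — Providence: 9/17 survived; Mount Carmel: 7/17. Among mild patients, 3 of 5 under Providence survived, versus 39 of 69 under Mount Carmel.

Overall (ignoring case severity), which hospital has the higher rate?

Moderate: Providence 12/24 = 50.0%, Mount Carmel 5/11 = 45.5% → Providence
Critical: Providence 27/64 = 42.2%, Mount Carmel 2/8 = 25.0% → Providence
Severe: Providence 9/17 = 52.9%, Mount Carmel 7/17 = 41.2% → Providence
Mild: Providence 3/5 = 60.0%, Mount Carmel 39/69 = 56.5% → Providence
Overall: Providence 51/110 = 46.4%, Mount Carmel 53/105 = 50.5% → Mount Carmel
(Providence wins every case group but Mount Carmel wins overall — Providence's patients skew toward the low-rate critical group.)

Mount Carmel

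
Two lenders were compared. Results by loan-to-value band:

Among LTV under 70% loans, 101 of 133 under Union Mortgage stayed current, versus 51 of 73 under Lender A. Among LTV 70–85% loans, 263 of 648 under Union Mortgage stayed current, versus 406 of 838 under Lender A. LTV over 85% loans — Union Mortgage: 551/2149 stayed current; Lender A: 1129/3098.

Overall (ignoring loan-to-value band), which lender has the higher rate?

LTV under 70%: Union Mortgage 101/133 = 75.9%, Lender A 51/73 = 69.9% → Union Mortgage
LTV 70–85%: Union Mortgage 263/648 = 40.6%, Lender A 406/838 = 48.4% → Lender A
LTV over 85%: Union Mortgage 551/2149 = 25.6%, Lender A 1129/3098 = 36.4% → Lender A
Overall: Union Mortgage 915/2930 = 31.2%, Lender A 1586/4009 = 39.6% → Lender A
(Neither sweeps every loan-to-value group, but Lender A has the higher pooled rate.)

Lender A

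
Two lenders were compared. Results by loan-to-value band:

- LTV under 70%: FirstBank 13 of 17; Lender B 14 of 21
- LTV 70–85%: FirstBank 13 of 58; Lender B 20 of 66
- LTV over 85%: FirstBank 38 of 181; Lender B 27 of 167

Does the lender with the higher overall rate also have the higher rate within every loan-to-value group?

No

LTV under 70%: FirstBank 13/17 = 76.5%, Lender B 14/21 = 66.7% → FirstBank
LTV 70–85%: FirstBank 13/58 = 22.4%, Lender B 20/66 = 30.3% → Lender B
LTV over 85%: FirstBank 38/181 = 21.0%, Lender B 27/167 = 16.2% → FirstBank
Overall: FirstBank 64/256 = 25.0%, Lender B 61/254 = 24.0% → FirstBank
Neither sweeps: FirstBank wins 2 of 3 groups, Lender B wins 1. FirstBank wins overall but not every group — no Simpson reversal.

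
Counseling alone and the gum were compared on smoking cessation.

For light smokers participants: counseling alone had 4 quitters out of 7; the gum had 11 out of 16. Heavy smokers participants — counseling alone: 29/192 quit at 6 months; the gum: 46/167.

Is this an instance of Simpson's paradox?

Light smokers: counseling alone 4/7 = 57.1%, the gum 11/16 = 68.8% → the gum
Heavy smokers: counseling alone 29/192 = 15.1%, the gum 46/167 = 27.5% → the gum
Overall: counseling alone 33/199 = 16.6%, the gum 57/183 = 31.1% → the gum
The gum wins overall and in every dependence group — no reversal.

No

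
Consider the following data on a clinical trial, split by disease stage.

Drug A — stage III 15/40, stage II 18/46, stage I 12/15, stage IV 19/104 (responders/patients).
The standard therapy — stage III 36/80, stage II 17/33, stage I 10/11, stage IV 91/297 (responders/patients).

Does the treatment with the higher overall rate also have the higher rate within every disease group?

Stage III: Drug A 15/40 = 37.5%, the standard therapy 36/80 = 45.0% → the standard therapy
Stage II: Drug A 18/46 = 39.1%, the standard therapy 17/33 = 51.5% → the standard therapy
Stage I: Drug A 12/15 = 80.0%, the standard therapy 10/11 = 90.9% → the standard therapy
Stage IV: Drug A 19/104 = 18.3%, the standard therapy 91/297 = 30.6% → the standard therapy
Overall: Drug A 64/205 = 31.2%, the standard therapy 154/421 = 36.6% → the standard therapy
The standard therapy wins overall and in every disease group — no reversal.

Yes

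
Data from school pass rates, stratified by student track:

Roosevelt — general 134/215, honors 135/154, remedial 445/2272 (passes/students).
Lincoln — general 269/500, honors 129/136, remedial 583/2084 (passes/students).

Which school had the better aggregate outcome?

Lincoln

General: Roosevelt 134/215 = 62.3%, Lincoln 269/500 = 53.8% → Roosevelt
Honors: Roosevelt 135/154 = 87.7%, Lincoln 129/136 = 94.9% → Lincoln
Remedial: Roosevelt 445/2272 = 19.6%, Lincoln 583/2084 = 28.0% → Lincoln
Overall: Roosevelt 714/2641 = 27.0%, Lincoln 981/2720 = 36.1% → Lincoln
(Neither sweeps every student group, but Lincoln has the higher pooled rate.)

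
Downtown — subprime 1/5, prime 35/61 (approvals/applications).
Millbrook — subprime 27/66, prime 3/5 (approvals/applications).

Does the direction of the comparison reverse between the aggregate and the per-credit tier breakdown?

Subprime: Downtown 1/5 = 20.0%, Millbrook 27/66 = 40.9% → Millbrook
Prime: Downtown 35/61 = 57.4%, Millbrook 3/5 = 60.0% → Millbrook
Overall: Downtown 36/66 = 54.5%, Millbrook 30/71 = 42.3% → Downtown
Millbrook wins each credit group but Downtown wins overall — the comparison reverses. Millbrook's applications skew toward subprime, which has a lower base rate.

Yes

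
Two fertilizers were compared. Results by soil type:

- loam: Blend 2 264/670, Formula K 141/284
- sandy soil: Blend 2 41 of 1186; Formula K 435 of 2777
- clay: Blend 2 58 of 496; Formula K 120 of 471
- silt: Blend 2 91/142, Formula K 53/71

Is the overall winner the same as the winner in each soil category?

Loam: Blend 2 264/670 = 39.4%, Formula K 141/284 = 49.6% → Formula K
Sandy soil: Blend 2 41/1186 = 3.5%, Formula K 435/2777 = 15.7% → Formula K
Clay: Blend 2 58/496 = 11.7%, Formula K 120/471 = 25.5% → Formula K
Silt: Blend 2 91/142 = 64.1%, Formula K 53/71 = 74.6% → Formula K
Overall: Blend 2 454/2494 = 18.2%, Formula K 749/3603 = 20.8% → Formula K
Formula K wins overall and in every soil group — no reversal.

Yes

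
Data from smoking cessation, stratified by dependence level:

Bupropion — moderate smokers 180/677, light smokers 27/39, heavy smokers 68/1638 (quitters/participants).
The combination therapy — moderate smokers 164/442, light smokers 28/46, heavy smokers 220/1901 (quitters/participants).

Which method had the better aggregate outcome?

the combination therapy

Moderate smokers: bupropion 180/677 = 26.6%, the combination therapy 164/442 = 37.1% → the combination therapy
Light smokers: bupropion 27/39 = 69.2%, the combination therapy 28/46 = 60.9% → bupropion
Heavy smokers: bupropion 68/1638 = 4.2%, the combination therapy 220/1901 = 11.6% → the combination therapy
Overall: bupropion 275/2354 = 11.7%, the combination therapy 412/2389 = 17.2% → the combination therapy
(Neither sweeps every dependence group, but the combination therapy has the higher pooled rate.)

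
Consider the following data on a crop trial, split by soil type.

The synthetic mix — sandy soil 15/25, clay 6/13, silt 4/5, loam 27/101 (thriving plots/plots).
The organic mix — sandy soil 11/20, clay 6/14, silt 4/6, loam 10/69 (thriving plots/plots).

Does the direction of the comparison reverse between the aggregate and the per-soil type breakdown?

Sandy soil: the synthetic mix 15/25 = 60.0%, the organic mix 11/20 = 55.0% → the synthetic mix
Clay: the synthetic mix 6/13 = 46.2%, the organic mix 6/14 = 42.9% → the synthetic mix
Silt: the synthetic mix 4/5 = 80.0%, the organic mix 4/6 = 66.7% → the synthetic mix
Loam: the synthetic mix 27/101 = 26.7%, the organic mix 10/69 = 14.5% → the synthetic mix
Overall: the synthetic mix 52/144 = 36.1%, the organic mix 31/109 = 28.4% → the synthetic mix
The synthetic mix wins overall and in every soil group — no reversal.

No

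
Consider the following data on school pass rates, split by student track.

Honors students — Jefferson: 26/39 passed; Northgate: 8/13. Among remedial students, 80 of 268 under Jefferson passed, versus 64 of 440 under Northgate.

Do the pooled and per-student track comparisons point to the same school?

Yes

Honors: Jefferson 26/39 = 66.7%, Northgate 8/13 = 61.5% → Jefferson
Remedial: Jefferson 80/268 = 29.9%, Northgate 64/440 = 14.5% → Jefferson
Overall: Jefferson 106/307 = 34.5%, Northgate 72/453 = 15.9% → Jefferson
Jefferson wins overall and in every student group — no reversal.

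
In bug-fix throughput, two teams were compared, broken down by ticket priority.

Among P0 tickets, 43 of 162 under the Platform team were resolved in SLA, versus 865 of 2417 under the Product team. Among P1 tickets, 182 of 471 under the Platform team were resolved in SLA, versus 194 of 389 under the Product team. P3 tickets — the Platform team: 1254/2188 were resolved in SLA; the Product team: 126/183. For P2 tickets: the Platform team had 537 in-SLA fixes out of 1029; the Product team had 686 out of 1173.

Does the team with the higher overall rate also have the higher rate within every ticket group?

No

P0: the Platform team 43/162 = 26.5%, the Product team 865/2417 = 35.8% → the Product team
P1: the Platform team 182/471 = 38.6%, the Product team 194/389 = 49.9% → the Product team
P3: the Platform team 1254/2188 = 57.3%, the Product team 126/183 = 68.9% → the Product team
P2: the Platform team 537/1029 = 52.2%, the Product team 686/1173 = 58.5% → the Product team
Overall: the Platform team 2016/3850 = 52.4%, the Product team 1871/4162 = 45.0% → the Platform team
The Product team wins each ticket group but the Platform team wins overall — the comparison reverses. The Product team's tickets skew toward P0, which has a lower base rate.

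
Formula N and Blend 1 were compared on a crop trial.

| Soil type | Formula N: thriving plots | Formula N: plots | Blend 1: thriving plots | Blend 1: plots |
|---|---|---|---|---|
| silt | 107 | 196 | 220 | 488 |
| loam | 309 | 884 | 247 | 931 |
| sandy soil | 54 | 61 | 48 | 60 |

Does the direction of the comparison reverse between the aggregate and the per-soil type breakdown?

Silt: Formula N 107/196 = 54.6%, Blend 1 220/488 = 45.1% → Formula N
Loam: Formula N 309/884 = 35.0%, Blend 1 247/931 = 26.5% → Formula N
Sandy soil: Formula N 54/61 = 88.5%, Blend 1 48/60 = 80.0% → Formula N
Overall: Formula N 470/1141 = 41.2%, Blend 1 515/1479 = 34.8% → Formula N
Formula N wins overall and in every soil group — no reversal.

No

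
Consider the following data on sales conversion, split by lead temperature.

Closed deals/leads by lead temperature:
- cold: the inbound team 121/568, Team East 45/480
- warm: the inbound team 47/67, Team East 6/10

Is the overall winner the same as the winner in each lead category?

Cold: the inbound team 121/568 = 21.3%, Team East 45/480 = 9.4% → the inbound team
Warm: the inbound team 47/67 = 70.1%, Team East 6/10 = 60.0% → the inbound team
Overall: the inbound team 168/635 = 26.5%, Team East 51/490 = 10.4% → the inbound team
The inbound team wins overall and in every lead group — no reversal.

Yes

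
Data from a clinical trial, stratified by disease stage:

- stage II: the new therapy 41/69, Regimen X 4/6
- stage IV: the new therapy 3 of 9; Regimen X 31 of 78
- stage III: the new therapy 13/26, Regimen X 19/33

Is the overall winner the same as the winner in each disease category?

No

Stage II: the new therapy 41/69 = 59.4%, Regimen X 4/6 = 66.7% → Regimen X
Stage IV: the new therapy 3/9 = 33.3%, Regimen X 31/78 = 39.7% → Regimen X
Stage III: the new therapy 13/26 = 50.0%, Regimen X 19/33 = 57.6% → Regimen X
Overall: the new therapy 57/104 = 54.8%, Regimen X 54/117 = 46.2% → the new therapy
Regimen X wins each disease group but the new therapy wins overall — the comparison reverses. Regimen X's patients skew toward stage IV, which has a lower base rate.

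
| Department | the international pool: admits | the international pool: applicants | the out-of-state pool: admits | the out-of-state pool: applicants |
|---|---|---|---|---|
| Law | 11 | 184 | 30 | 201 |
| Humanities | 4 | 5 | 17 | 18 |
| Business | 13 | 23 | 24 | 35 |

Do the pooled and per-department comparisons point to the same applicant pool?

Law: the international pool 11/184 = 6.0%, the out-of-state pool 30/201 = 14.9% → the out-of-state pool
Humanities: the international pool 4/5 = 80.0%, the out-of-state pool 17/18 = 94.4% → the out-of-state pool
Business: the international pool 13/23 = 56.5%, the out-of-state pool 24/35 = 68.6% → the out-of-state pool
Overall: the international pool 28/212 = 13.2%, the out-of-state pool 71/254 = 28.0% → the out-of-state pool
The out-of-state pool wins overall and in every department group — no reversal.

Yes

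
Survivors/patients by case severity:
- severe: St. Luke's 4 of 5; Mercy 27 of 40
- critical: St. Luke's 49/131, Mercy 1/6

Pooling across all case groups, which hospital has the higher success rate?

Severe: St. Luke's 4/5 = 80.0%, Mercy 27/40 = 67.5% → St. Luke's
Critical: St. Luke's 49/131 = 37.4%, Mercy 1/6 = 16.7% → St. Luke's
Overall: St. Luke's 53/136 = 39.0%, Mercy 28/46 = 60.9% → Mercy
(St. Luke's wins every case group but Mercy wins overall — St. Luke's's patients skew toward the low-rate critical group.)

Mercy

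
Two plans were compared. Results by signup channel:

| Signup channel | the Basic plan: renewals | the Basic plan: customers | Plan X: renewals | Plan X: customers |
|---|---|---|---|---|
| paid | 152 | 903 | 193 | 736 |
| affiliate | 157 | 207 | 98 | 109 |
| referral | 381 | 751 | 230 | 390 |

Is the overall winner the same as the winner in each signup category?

Yes

Paid: the Basic plan 152/903 = 16.8%, Plan X 193/736 = 26.2% → Plan X
Affiliate: the Basic plan 157/207 = 75.8%, Plan X 98/109 = 89.9% → Plan X
Referral: the Basic plan 381/751 = 50.7%, Plan X 230/390 = 59.0% → Plan X
Overall: the Basic plan 690/1861 = 37.1%, Plan X 521/1235 = 42.2% → Plan X
Plan X wins overall and in every signup group — no reversal.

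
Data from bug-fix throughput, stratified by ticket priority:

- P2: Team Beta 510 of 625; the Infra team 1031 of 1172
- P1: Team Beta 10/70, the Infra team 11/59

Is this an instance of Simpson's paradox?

P2: Team Beta 510/625 = 81.6%, the Infra team 1031/1172 = 88.0% → the Infra team
P1: Team Beta 10/70 = 14.3%, the Infra team 11/59 = 18.6% → the Infra team
Overall: Team Beta 520/695 = 74.8%, the Infra team 1042/1231 = 84.6% → the Infra team
The Infra team wins overall and in every ticket group — no reversal.

No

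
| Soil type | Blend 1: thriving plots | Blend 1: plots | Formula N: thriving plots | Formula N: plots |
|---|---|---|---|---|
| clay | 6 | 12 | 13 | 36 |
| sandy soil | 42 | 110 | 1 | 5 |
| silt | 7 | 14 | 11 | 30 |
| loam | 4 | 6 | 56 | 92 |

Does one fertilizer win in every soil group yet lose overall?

Clay: Blend 1 6/12 = 50.0%, Formula N 13/36 = 36.1% → Blend 1
Sandy soil: Blend 1 42/110 = 38.2%, Formula N 1/5 = 20.0% → Blend 1
Silt: Blend 1 7/14 = 50.0%, Formula N 11/30 = 36.7% → Blend 1
Loam: Blend 1 4/6 = 66.7%, Formula N 56/92 = 60.9% → Blend 1
Overall: Blend 1 59/142 = 41.5%, Formula N 81/163 = 49.7% → Formula N
Blend 1 wins each soil group but Formula N wins overall — the comparison reverses. Blend 1's plots skew toward sandy soil, which has a lower base rate.

Yes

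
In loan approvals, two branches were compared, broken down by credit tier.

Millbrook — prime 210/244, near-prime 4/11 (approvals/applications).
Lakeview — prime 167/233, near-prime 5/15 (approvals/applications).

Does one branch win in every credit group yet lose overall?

Prime: Millbrook 210/244 = 86.1%, Lakeview 167/233 = 71.7% → Millbrook
Near-prime: Millbrook 4/11 = 36.4%, Lakeview 5/15 = 33.3% → Millbrook
Overall: Millbrook 214/255 = 83.9%, Lakeview 172/248 = 69.4% → Millbrook
Millbrook wins overall and in every credit group — no reversal.

No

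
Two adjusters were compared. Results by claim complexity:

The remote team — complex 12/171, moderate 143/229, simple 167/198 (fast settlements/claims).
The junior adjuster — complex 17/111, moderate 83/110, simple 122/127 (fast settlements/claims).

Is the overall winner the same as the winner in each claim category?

Complex: the remote team 12/171 = 7.0%, the junior adjuster 17/111 = 15.3% → the junior adjuster
Moderate: the remote team 143/229 = 62.4%, the junior adjuster 83/110 = 75.5% → the junior adjuster
Simple: the remote team 167/198 = 84.3%, the junior adjuster 122/127 = 96.1% → the junior adjuster
Overall: the remote team 322/598 = 53.8%, the junior adjuster 222/348 = 63.8% → the junior adjuster
The junior adjuster wins overall and in every claim group — no reversal.

Yes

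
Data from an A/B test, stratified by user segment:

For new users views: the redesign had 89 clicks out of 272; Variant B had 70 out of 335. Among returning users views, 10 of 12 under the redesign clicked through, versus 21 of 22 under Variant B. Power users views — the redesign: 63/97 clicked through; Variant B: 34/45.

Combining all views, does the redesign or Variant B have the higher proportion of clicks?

the redesign

New users: the redesign 89/272 = 32.7%, Variant B 70/335 = 20.9% → the redesign
Returning users: the redesign 10/12 = 83.3%, Variant B 21/22 = 95.5% → Variant B
Power users: the redesign 63/97 = 64.9%, Variant B 34/45 = 75.6% → Variant B
Overall: the redesign 162/381 = 42.5%, Variant B 125/402 = 31.1% → the redesign
(Neither sweeps every user group, but the redesign has the higher pooled rate.)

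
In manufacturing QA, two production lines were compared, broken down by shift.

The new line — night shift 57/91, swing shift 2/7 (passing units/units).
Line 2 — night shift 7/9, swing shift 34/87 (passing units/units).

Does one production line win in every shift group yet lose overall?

Yes

Night shift: the new line 57/91 = 62.6%, Line 2 7/9 = 77.8% → Line 2
Swing shift: the new line 2/7 = 28.6%, Line 2 34/87 = 39.1% → Line 2
Overall: the new line 59/98 = 60.2%, Line 2 41/96 = 42.7% → the new line
Line 2 wins each shift group but the new line wins overall — the comparison reverses. Line 2's units skew toward swing shift, which has a lower base rate.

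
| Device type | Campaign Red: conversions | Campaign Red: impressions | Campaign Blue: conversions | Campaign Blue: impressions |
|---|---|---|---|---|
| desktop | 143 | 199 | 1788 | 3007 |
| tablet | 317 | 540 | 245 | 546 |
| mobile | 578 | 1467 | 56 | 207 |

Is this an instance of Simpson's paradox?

Desktop: Campaign Red 143/199 = 71.9%, Campaign Blue 1788/3007 = 59.5% → Campaign Red
Tablet: Campaign Red 317/540 = 58.7%, Campaign Blue 245/546 = 44.9% → Campaign Red
Mobile: Campaign Red 578/1467 = 39.4%, Campaign Blue 56/207 = 27.1% → Campaign Red
Overall: Campaign Red 1038/2206 = 47.1%, Campaign Blue 2089/3760 = 55.6% → Campaign Blue
Campaign Red wins each device group but Campaign Blue wins overall — the comparison reverses. Campaign Red's impressions skew toward mobile, which has a lower base rate.

Yes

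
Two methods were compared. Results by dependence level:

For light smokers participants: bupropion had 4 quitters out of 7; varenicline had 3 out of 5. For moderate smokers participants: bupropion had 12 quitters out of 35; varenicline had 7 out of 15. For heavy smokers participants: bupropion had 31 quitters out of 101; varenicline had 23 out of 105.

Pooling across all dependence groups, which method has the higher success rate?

bupropion

Light smokers: bupropion 4/7 = 57.1%, varenicline 3/5 = 60.0% → varenicline
Moderate smokers: bupropion 12/35 = 34.3%, varenicline 7/15 = 46.7% → varenicline
Heavy smokers: bupropion 31/101 = 30.7%, varenicline 23/105 = 21.9% → bupropion
Overall: bupropion 47/143 = 32.9%, varenicline 33/125 = 26.4% → bupropion
(Neither sweeps every dependence group, but bupropion has the higher pooled rate.)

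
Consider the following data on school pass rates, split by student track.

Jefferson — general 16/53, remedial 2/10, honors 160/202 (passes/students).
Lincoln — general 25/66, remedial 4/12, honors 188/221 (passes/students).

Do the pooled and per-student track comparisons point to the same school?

General: Jefferson 16/53 = 30.2%, Lincoln 25/66 = 37.9% → Lincoln
Remedial: Jefferson 2/10 = 20.0%, Lincoln 4/12 = 33.3% → Lincoln
Honors: Jefferson 160/202 = 79.2%, Lincoln 188/221 = 85.1% → Lincoln
Overall: Jefferson 178/265 = 67.2%, Lincoln 217/299 = 72.6% → Lincoln
Lincoln wins overall and in every student group — no reversal.

Yes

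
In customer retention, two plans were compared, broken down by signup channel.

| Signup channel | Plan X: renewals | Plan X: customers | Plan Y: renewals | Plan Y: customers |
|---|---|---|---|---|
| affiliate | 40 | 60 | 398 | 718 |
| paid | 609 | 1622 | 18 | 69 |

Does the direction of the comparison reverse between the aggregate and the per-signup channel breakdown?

Yes

Affiliate: Plan X 40/60 = 66.7%, Plan Y 398/718 = 55.4% → Plan X
Paid: Plan X 609/1622 = 37.5%, Plan Y 18/69 = 26.1% → Plan X
Overall: Plan X 649/1682 = 38.6%, Plan Y 416/787 = 52.9% → Plan Y
Plan X wins each signup group but Plan Y wins overall — the comparison reverses. Plan X's customers skew toward paid, which has a lower base rate.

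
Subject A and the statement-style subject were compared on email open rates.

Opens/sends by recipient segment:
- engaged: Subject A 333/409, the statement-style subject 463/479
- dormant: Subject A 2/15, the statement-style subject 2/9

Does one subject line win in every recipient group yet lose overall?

Engaged: Subject A 333/409 = 81.4%, the statement-style subject 463/479 = 96.7% → the statement-style subject
Dormant: Subject A 2/15 = 13.3%, the statement-style subject 2/9 = 22.2% → the statement-style subject
Overall: Subject A 335/424 = 79.0%, the statement-style subject 465/488 = 95.3% → the statement-style subject
The statement-style subject wins overall and in every recipient group — no reversal.

No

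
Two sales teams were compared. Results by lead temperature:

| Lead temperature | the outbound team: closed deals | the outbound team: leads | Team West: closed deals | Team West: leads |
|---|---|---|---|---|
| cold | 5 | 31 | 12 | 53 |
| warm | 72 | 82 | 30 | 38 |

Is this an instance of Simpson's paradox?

No

Cold: the outbound team 5/31 = 16.1%, Team West 12/53 = 22.6% → Team West
Warm: the outbound team 72/82 = 87.8%, Team West 30/38 = 78.9% → the outbound team
Overall: the outbound team 77/113 = 68.1%, Team West 42/91 = 46.2% → the outbound team
Neither sweeps: the outbound team wins 1 of 2 groups, Team West wins 1. The outbound team wins overall but not every group — no Simpson reversal.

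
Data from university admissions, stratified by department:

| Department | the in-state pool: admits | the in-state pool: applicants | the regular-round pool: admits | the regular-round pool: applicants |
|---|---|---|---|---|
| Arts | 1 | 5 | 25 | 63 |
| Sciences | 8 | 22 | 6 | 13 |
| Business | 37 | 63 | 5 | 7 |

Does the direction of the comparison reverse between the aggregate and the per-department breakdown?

Arts: the in-state pool 1/5 = 20.0%, the regular-round pool 25/63 = 39.7% → the regular-round pool
Sciences: the in-state pool 8/22 = 36.4%, the regular-round pool 6/13 = 46.2% → the regular-round pool
Business: the in-state pool 37/63 = 58.7%, the regular-round pool 5/7 = 71.4% → the regular-round pool
Overall: the in-state pool 46/90 = 51.1%, the regular-round pool 36/83 = 43.4% → the in-state pool
The regular-round pool wins each department group but the in-state pool wins overall — the comparison reverses. The regular-round pool's applicants skew toward Arts, which has a lower base rate.

Yes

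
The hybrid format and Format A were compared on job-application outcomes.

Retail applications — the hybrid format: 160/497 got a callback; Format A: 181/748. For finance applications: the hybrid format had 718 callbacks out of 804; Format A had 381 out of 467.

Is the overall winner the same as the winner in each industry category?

Retail: the hybrid format 160/497 = 32.2%, Format A 181/748 = 24.2% → the hybrid format
Finance: the hybrid format 718/804 = 89.3%, Format A 381/467 = 81.6% → the hybrid format
Overall: the hybrid format 878/1301 = 67.5%, Format A 562/1215 = 46.3% → the hybrid format
The hybrid format wins overall and in every industry group — no reversal.

Yes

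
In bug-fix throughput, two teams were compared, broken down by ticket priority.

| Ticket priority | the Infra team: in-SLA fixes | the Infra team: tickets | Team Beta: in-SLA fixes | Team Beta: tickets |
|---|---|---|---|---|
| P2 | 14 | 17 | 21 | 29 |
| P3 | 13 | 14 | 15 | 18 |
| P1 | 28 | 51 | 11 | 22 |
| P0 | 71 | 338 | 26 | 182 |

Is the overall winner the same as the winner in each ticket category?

P2: the Infra team 14/17 = 82.4%, Team Beta 21/29 = 72.4% → the Infra team
P3: the Infra team 13/14 = 92.9%, Team Beta 15/18 = 83.3% → the Infra team
P1: the Infra team 28/51 = 54.9%, Team Beta 11/22 = 50.0% → the Infra team
P0: the Infra team 71/338 = 21.0%, Team Beta 26/182 = 14.3% → the Infra team
Overall: the Infra team 126/420 = 30.0%, Team Beta 73/251 = 29.1% → the Infra team
The Infra team wins overall and in every ticket group — no reversal.

Yes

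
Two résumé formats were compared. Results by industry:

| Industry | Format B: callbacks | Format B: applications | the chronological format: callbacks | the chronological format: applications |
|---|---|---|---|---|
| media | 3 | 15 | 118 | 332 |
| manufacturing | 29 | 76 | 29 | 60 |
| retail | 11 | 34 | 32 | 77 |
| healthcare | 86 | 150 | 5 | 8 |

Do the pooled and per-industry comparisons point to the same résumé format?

No

Media: Format B 3/15 = 20.0%, the chronological format 118/332 = 35.5% → the chronological format
Manufacturing: Format B 29/76 = 38.2%, the chronological format 29/60 = 48.3% → the chronological format
Retail: Format B 11/34 = 32.4%, the chronological format 32/77 = 41.6% → the chronological format
Healthcare: Format B 86/150 = 57.3%, the chronological format 5/8 = 62.5% → the chronological format
Overall: Format B 129/275 = 46.9%, the chronological format 184/477 = 38.6% → Format B
The chronological format wins each industry group but Format B wins overall — the comparison reverses. The chronological format's applications skew toward media, which has a lower base rate.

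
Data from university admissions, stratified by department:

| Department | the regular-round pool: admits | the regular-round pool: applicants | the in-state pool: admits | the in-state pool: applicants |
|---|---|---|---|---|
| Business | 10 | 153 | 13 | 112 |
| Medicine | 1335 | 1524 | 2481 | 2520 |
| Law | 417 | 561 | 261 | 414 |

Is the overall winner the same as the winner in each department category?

No

Business: the regular-round pool 10/153 = 6.5%, the in-state pool 13/112 = 11.6% → the in-state pool
Medicine: the regular-round pool 1335/1524 = 87.6%, the in-state pool 2481/2520 = 98.5% → the in-state pool
Law: the regular-round pool 417/561 = 74.3%, the in-state pool 261/414 = 63.0% → the regular-round pool
Overall: the regular-round pool 1762/2238 = 78.7%, the in-state pool 2755/3046 = 90.4% → the in-state pool
Neither sweeps: the regular-round pool wins 1 of 3 groups, the in-state pool wins 2. The in-state pool wins overall but not every group — no Simpson reversal.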